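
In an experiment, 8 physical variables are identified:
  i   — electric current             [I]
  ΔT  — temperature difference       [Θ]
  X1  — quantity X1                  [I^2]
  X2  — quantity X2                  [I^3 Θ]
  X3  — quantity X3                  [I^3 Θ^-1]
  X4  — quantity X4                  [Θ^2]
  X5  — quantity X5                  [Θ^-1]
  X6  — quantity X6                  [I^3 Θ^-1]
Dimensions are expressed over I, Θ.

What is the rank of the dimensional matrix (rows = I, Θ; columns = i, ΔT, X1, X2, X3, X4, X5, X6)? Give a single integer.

2

Exponent matrix [I,Θ] × [i,ΔT,X1,X2,X3,X4,X5,X6]:
  I: [ 1  0  2  3  3  0  0  3]
  Θ: [ 0  1  0  1 -1  2 -1 -1]
Echelon form has 2 nonzero rows (pivots: i,ΔT)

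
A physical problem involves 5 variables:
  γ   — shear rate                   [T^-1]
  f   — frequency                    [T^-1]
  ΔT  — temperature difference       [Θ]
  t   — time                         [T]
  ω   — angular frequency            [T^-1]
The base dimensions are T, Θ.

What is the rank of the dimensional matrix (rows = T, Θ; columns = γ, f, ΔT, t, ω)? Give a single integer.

2

Write exponents as rows T,Θ / cols γ,f,ΔT,t,ω:
  T: [-1 -1  0  1 -1]
  Θ: [ 0  0  1  0  0]
Echelon form has 2 nonzero rows (pivots: γ,ΔT)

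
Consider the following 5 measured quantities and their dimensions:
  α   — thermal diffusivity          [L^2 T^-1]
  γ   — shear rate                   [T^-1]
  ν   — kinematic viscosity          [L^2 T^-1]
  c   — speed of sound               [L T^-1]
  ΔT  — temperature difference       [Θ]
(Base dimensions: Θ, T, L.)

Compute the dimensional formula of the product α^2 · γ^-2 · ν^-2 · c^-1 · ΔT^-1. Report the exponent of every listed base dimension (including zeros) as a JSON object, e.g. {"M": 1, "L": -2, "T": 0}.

Write exponents as rows Θ,T,L / cols α,γ,ν,c,ΔT:
  Θ: [ 0  0  0  0  1]
  T: [-1 -1 -1 -1  0]
  L: [ 2  0  2  1  0]
  [Θ]: (2)·0+(-2)·0+(-2)·0+(-1)·0+(-1)·1 = -1
  [T]: (2)·-1+(-2)·-1+(-2)·-1+(-1)·-1+(-1)·0 = 3
  [L]: (2)·2+(-2)·0+(-2)·2+(-1)·1+(-1)·0 = -1
⇒ Θ^-1 T^3 L^-1

{"Θ": -1, "T": 3, "L": -1}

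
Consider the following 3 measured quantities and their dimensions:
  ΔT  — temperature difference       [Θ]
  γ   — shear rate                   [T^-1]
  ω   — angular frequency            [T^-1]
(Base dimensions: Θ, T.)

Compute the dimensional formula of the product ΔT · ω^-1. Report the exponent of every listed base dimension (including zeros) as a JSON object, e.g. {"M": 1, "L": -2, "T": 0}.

Dimensional matrix (Θ×T by ΔT×γ×ω):
  Θ: [ 1  0  0]
  T: [ 0 -1 -1]
  [Θ]: (1)·1+(-1)·0 = 1
  [T]: (1)·0+(-1)·-1 = 1
⇒ Θ T

{"Θ": 1, "T": 1}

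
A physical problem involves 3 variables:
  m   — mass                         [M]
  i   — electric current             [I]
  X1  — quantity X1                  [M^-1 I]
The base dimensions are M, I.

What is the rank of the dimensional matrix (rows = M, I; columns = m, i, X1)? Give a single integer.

Write exponents as rows M,I / cols m,i,X1:
  M: [ 1  0 -1]
  I: [ 0  1  1]
Echelon form has 2 nonzero rows (pivots: m,i)

2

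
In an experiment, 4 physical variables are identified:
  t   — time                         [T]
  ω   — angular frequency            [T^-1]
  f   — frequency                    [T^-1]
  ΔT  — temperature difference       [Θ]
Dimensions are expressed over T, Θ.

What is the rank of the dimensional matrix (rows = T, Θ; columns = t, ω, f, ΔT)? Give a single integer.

Dimensional matrix (T×Θ by t×ω×f×ΔT):
  T: [ 1 -1 -1  0]
  Θ: [ 0  0  0  1]
Echelon form has 2 nonzero rows (pivots: t,ΔT)

2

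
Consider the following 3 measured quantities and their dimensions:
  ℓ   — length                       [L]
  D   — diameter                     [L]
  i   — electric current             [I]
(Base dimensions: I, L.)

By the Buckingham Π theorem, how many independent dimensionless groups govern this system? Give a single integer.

1

Exponent matrix [I,L] × [ℓ,D,i]:
  I: [ 0  0  1]
  L: [ 1  1  0]
RREF → pivots at {ℓ,i} ⇒ r = 2
3 vars − rank 2 = 1 Π group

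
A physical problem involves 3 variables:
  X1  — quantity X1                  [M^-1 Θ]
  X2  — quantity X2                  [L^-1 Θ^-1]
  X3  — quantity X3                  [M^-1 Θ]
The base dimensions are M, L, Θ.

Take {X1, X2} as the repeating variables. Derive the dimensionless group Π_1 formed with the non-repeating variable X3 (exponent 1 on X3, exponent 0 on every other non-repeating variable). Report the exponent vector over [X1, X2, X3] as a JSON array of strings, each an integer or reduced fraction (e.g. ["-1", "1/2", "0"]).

Exponent matrix [M,L,Θ] × [X1,X2,X3]:
  M: [-1  0 -1]
  L: [ 0 -1  0]
  Θ: [ 1 -1  1]
Row reduction gives pivot columns X1,X2; rank = 2
Repeat: X1,X2; free: X3
RREF:
  r0: [   1    0    1]
  r1: [   0    1    0]
  r2: [   0    0    0]
Fix exponent of X3 at 1; solve each RREF row for its pivot's exponent:
  r0: exp(X1) + (1)·1 = 0 ⇒ exp(X1) = -1
  r1: exp(X2) + (0)·1 = 0 ⇒ exp(X2) = 0
Π_1 = X1^-1 · X3

["-1", "0", "1"]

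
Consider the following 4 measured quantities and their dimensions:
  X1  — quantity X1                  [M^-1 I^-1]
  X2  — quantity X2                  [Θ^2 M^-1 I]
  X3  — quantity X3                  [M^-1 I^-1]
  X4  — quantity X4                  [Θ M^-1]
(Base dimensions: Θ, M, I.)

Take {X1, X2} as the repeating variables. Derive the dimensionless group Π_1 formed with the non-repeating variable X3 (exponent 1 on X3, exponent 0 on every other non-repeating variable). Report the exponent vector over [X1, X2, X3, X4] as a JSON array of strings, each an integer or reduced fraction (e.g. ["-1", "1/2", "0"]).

["-1", "0", "1", "0"]

Exponent matrix [Θ,M,I] × [X1,X2,X3,X4]:
  Θ: [ 0  2  0  1]
  M: [-1 -1 -1 -1]
  I: [-1  1 -1  0]
Echelon form has 2 nonzero rows (pivots: X1,X2)
Repeat: X1,X2; free: X3,X4
RREF:
  r0: [   1    0    1  1/2]
  r1: [   0    1    0  1/2]
  r2: [   0    0    0    0]
Fix exponent of X3 at 1, X4 at 0; solve each RREF row for its pivot's exponent:
  r0: exp(X1) + (1)·1 = 0 ⇒ exp(X1) = -1
  r1: exp(X2) + (0)·1 = 0 ⇒ exp(X2) = 0
Π_1 = X1^-1 · X3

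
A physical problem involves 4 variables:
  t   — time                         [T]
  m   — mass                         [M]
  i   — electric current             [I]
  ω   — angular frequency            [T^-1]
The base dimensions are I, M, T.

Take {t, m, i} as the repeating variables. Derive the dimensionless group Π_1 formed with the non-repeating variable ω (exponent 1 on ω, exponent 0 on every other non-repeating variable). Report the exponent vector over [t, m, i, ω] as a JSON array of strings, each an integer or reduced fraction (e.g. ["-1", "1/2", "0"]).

Dimensional matrix (I×M×T by t×m×i×ω):
  I: [ 0  0  1  0]
  M: [ 0  1  0  0]
  T: [ 1  0  0 -1]
Echelon form has 3 nonzero rows (pivots: t,m,i)
Repeat: t,m,i; free: ω
RREF:
  r0: [   1    0    0   -1]
  r1: [   0    1    0    0]
  r2: [   0    0    1    0]
Fix exponent of ω at 1; solve each RREF row for its pivot's exponent:
  r0: exp(t) + (-1)·1 = 0 ⇒ exp(t) = 1
  r1: exp(m) + (0)·1 = 0 ⇒ exp(m) = 0
  r2: exp(i) + (0)·1 = 0 ⇒ exp(i) = 0
Π_1 = t · ω

["1", "0", "0", "1"]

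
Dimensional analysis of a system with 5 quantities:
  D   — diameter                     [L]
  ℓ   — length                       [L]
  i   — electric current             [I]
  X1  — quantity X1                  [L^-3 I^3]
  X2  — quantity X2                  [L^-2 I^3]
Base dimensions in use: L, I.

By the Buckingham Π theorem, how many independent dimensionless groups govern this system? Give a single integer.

3

Write exponents as rows L,I / cols D,ℓ,i,X1,X2:
  L: [ 1  1  0 -3 -2]
  I: [ 0  0  1  3  3]
Row reduction gives pivot columns D,i; rank = 2
Π count = n − r = 5 − 2 = 3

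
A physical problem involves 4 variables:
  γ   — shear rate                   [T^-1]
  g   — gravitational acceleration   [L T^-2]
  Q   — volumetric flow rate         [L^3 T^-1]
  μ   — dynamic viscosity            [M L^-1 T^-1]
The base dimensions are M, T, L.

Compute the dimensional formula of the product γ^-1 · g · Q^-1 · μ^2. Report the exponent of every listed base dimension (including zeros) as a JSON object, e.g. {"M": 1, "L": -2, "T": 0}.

{"M": 2, "T": -2, "L": -4}

Exponent matrix [M,T,L] × [γ,g,Q,μ]:
  M: [ 0  0  0  1]
  T: [-1 -2 -1 -1]
  L: [ 0  1  3 -1]
  [M]: (-1)·0+(1)·0+(-1)·0+(2)·1 = 2
  [T]: (-1)·-1+(1)·-2+(-1)·-1+(2)·-1 = -2
  [L]: (-1)·0+(1)·1+(-1)·3+(2)·-1 = -4
⇒ M^2 T^-2 L^-4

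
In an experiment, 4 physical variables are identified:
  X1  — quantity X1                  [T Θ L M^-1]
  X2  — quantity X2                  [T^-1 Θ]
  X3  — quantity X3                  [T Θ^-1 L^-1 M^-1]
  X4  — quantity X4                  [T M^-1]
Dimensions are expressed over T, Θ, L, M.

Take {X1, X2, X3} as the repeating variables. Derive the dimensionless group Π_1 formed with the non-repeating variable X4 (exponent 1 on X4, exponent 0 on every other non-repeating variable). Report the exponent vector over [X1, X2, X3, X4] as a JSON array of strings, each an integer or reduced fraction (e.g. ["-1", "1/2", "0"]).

Write exponents as rows T,Θ,L,M / cols X1,X2,X3,X4:
  T: [ 1 -1  1  1]
  Θ: [ 1  1 -1  0]
  L: [ 1  0 -1  0]
  M: [-1  0 -1 -1]
Row reduction gives pivot columns X1,X2,X3; rank = 3
Repeat: X1,X2,X3; free: X4
RREF:
  r0: [   1    0    0  1/2]
  r1: [   0    1    0    0]
  r2: [   0    0    1  1/2]
  r3: [   0    0    0    0]
Fix exponent of X4 at 1; solve each RREF row for its pivot's exponent:
  r0: exp(X1) + (1/2)·1 = 0 ⇒ exp(X1) = -1/2
  r1: exp(X2) + (0)·1 = 0 ⇒ exp(X2) = 0
  r2: exp(X3) + (1/2)·1 = 0 ⇒ exp(X3) = -1/2
Π_1 = X1^(-1/2) · X3^(-1/2) · X4

["-1/2", "0", "-1/2", "1"]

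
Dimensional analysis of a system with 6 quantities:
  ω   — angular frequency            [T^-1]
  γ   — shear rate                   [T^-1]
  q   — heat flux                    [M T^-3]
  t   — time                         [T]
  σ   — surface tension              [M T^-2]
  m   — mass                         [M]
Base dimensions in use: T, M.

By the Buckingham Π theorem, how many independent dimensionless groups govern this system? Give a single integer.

Dimensional matrix (T×M by ω×γ×q×t×σ×m):
  T: [-1 -1 -3  1 -2  0]
  M: [ 0  0  1  0  1  1]
Row reduction gives pivot columns ω,q; rank = 2
6 vars − rank 2 = 4 Π groups

4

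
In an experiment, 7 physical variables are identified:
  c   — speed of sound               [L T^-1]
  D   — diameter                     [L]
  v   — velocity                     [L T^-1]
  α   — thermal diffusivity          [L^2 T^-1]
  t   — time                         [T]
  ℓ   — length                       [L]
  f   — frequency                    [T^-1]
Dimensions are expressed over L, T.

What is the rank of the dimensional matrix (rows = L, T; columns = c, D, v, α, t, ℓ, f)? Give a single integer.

2

Write exponents as rows L,T / cols c,D,v,α,t,ℓ,f:
  L: [ 1  1  1  2  0  1  0]
  T: [-1  0 -1 -1  1  0 -1]
Echelon form has 2 nonzero rows (pivots: c,D)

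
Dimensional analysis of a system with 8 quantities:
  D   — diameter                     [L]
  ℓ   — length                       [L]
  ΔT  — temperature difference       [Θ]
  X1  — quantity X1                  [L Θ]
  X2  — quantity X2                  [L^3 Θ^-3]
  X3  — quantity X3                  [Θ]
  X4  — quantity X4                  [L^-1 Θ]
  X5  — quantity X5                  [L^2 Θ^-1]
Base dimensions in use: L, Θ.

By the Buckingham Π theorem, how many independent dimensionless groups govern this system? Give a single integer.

Dimensional matrix (L×Θ by D×ℓ×ΔT×X1×X2×X3×X4×X5):
  L: [ 1  1  0  1  3  0 -1  2]
  Θ: [ 0  0  1  1 -3  1  1 -1]
Echelon form has 2 nonzero rows (pivots: D,ΔT)
Π count = n − r = 8 − 2 = 6

6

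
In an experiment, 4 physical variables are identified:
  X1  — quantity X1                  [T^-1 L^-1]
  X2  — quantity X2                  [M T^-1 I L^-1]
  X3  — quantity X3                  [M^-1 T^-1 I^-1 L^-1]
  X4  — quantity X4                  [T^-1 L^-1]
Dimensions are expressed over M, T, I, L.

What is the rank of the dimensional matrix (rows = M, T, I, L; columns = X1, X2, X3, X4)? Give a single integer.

2

Write exponents as rows M,T,I,L / cols X1,X2,X3,X4:
  M: [ 0  1 -1  0]
  T: [-1 -1 -1 -1]
  I: [ 0  1 -1  0]
  L: [-1 -1 -1 -1]
RREF → pivots at {X1,X2} ⇒ r = 2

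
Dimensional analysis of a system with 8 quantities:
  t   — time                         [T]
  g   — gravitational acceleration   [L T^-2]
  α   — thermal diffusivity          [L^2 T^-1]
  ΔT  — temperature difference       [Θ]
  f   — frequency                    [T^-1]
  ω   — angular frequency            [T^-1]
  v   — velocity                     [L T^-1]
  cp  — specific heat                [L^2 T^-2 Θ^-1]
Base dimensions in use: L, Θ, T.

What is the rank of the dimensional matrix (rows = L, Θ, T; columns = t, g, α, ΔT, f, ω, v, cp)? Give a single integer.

3

Exponent matrix [L,Θ,T] × [t,g,α,ΔT,f,ω,v,cp]:
  L: [ 0  1  2  0  0  0  1  2]
  Θ: [ 0  0  0  1  0  0  0 -1]
  T: [ 1 -2 -1  0 -1 -1 -1 -2]
Row reduction gives pivot columns t,g,ΔT; rank = 3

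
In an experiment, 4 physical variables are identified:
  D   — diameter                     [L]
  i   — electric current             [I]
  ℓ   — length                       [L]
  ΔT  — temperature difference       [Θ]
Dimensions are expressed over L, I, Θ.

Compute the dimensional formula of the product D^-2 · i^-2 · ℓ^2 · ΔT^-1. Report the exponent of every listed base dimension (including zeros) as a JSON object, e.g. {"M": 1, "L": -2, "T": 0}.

Dimensional matrix (L×I×Θ by D×i×ℓ×ΔT):
  L: [ 1  0  1  0]
  I: [ 0  1  0  0]
  Θ: [ 0  0  0  1]
  [L]: (-2)·1+(-2)·0+(2)·1+(-1)·0 = 0
  [I]: (-2)·0+(-2)·1+(2)·0+(-1)·0 = -2
  [Θ]: (-2)·0+(-2)·0+(2)·0+(-1)·1 = -1
⇒ I^-2 Θ^-1

{"L": 0, "I": -2, "Θ": -1}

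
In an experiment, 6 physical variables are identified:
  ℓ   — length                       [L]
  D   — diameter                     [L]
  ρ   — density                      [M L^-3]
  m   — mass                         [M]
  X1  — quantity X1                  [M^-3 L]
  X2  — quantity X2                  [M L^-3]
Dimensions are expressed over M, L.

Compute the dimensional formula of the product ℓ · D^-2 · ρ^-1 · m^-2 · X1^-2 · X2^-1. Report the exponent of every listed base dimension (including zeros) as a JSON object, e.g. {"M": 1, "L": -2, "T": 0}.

Write exponents as rows M,L / cols ℓ,D,ρ,m,X1,X2:
  M: [ 0  0  1  1 -3  1]
  L: [ 1  1 -3  0  1 -3]
  [M]: (1)·0+(-2)·0+(-1)·1+(-2)·1+(-2)·-3+(-1)·1 = 2
  [L]: (1)·1+(-2)·1+(-1)·-3+(-2)·0+(-2)·1+(-1)·-3 = 3
⇒ M^2 L^3

{"M": 2, "L": 3}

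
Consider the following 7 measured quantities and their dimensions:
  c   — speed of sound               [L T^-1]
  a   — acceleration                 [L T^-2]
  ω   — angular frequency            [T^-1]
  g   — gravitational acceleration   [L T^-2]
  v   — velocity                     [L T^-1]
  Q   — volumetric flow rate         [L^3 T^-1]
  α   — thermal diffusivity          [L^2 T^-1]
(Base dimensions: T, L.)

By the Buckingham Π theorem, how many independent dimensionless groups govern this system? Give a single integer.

Exponent matrix [T,L] × [c,a,ω,g,v,Q,α]:
  T: [-1 -2 -1 -2 -1 -1 -1]
  L: [ 1  1  0  1  1  3  2]
Row reduction gives pivot columns c,a; rank = 2
7 vars − rank 2 = 5 Π groups

5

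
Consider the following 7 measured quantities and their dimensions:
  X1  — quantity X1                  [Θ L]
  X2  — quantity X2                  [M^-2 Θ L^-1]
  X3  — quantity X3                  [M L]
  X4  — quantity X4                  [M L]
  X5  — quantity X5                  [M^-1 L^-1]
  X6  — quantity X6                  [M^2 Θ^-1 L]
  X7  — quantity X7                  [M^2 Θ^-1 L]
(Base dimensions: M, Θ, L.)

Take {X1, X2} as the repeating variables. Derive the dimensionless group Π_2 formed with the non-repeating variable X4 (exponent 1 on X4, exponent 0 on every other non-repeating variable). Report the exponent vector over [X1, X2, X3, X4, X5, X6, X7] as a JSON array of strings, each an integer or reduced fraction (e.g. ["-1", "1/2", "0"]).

["-1/2", "1/2", "0", "1", "0", "0", "0"]

Dimensional matrix (M×Θ×L by X1×X2×X3×X4×X5×X6×X7):
  M: [ 0 -2  1  1 -1  2  2]
  Θ: [ 1  1  0  0  0 -1 -1]
  L: [ 1 -1  1  1 -1  1  1]
Row reduction gives pivot columns X1,X2; rank = 2
Repeat: X1,X2; free: X3,X4,X5,X6,X7
RREF:
  r0: [   1    0  1/2  1/2 -1/2    0    0]
  r1: [   0    1 -1/2 -1/2  1/2   -1   -1]
  r2: [   0    0    0    0    0    0    0]
Fix exponent of X4 at 1, X3 at 0, X5 at 0, X6 at 0, X7 at 0; solve each RREF row for its pivot's exponent:
  r0: exp(X1) + (1/2)·1 = 0 ⇒ exp(X1) = -1/2
  r1: exp(X2) + (-1/2)·1 = 0 ⇒ exp(X2) = 1/2
Π_2 = X1^(-1/2) · X2^(1/2) · X4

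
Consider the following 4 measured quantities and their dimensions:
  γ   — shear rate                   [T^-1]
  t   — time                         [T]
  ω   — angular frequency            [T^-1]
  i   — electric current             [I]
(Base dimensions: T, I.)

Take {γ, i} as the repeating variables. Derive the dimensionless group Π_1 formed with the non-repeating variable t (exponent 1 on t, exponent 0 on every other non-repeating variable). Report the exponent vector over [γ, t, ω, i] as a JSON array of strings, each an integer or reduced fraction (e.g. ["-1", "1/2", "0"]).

Write exponents as rows T,I / cols γ,t,ω,i:
  T: [-1  1 -1  0]
  I: [ 0  0  0  1]
Echelon form has 2 nonzero rows (pivots: γ,i)
Repeat: γ,i; free: t,ω
RREF:
  r0: [   1   -1    1    0]
  r1: [   0    0    0    1]
Fix exponent of t at 1, ω at 0; solve each RREF row for its pivot's exponent:
  r0: exp(γ) + (-1)·1 = 0 ⇒ exp(γ) = 1
  r1: exp(i) + (0)·1 = 0 ⇒ exp(i) = 0
Π_1 = γ · t

["1", "1", "0", "0"]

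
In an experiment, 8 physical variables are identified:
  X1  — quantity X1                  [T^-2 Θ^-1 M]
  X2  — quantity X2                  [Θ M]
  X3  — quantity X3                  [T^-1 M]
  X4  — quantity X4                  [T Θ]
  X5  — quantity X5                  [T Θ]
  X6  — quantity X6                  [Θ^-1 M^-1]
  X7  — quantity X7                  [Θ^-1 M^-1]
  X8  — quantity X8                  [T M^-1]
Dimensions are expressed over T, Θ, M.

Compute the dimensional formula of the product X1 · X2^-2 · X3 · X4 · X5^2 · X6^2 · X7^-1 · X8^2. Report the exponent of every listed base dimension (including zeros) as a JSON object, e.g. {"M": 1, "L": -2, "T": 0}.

Dimensional matrix (T×Θ×M by X1×X2×X3×X4×X5×X6×X7×X8):
  T: [-2  0 -1  1  1  0  0  1]
  Θ: [-1  1  0  1  1 -1 -1  0]
  M: [ 1  1  1  0  0 -1 -1 -1]
  [T]: (1)·-2+(-2)·0+(1)·-1+(1)·1+(2)·1+(2)·0+(-1)·0+(2)·1 = 2
  [Θ]: (1)·-1+(-2)·1+(1)·0+(1)·1+(2)·1+(2)·-1+(-1)·-1+(2)·0 = -1
  [M]: (1)·1+(-2)·1+(1)·1+(1)·0+(2)·0+(2)·-1+(-1)·-1+(2)·-1 = -3
⇒ T^2 Θ^-1 M^-3

{"T": 2, "Θ": -1, "M": -3}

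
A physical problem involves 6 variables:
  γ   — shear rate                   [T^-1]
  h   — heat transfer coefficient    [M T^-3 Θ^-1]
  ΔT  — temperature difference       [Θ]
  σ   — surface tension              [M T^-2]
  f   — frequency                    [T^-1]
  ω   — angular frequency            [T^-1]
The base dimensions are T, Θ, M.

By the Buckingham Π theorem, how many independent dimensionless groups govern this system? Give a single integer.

3

Write exponents as rows T,Θ,M / cols γ,h,ΔT,σ,f,ω:
  T: [-1 -3  0 -2 -1 -1]
  Θ: [ 0 -1  1  0  0  0]
  M: [ 0  1  0  1  0  0]
Row reduction gives pivot columns γ,h,ΔT; rank = 3
6 vars − rank 3 = 3 Π groups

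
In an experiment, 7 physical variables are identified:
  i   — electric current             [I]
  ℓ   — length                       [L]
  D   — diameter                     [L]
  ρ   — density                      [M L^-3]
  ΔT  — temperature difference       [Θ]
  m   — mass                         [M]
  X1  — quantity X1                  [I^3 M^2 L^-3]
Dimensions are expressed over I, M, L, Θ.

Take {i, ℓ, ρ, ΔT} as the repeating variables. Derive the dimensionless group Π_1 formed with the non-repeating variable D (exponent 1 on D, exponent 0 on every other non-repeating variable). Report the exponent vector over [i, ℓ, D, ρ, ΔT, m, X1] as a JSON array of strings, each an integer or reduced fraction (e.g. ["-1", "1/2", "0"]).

Dimensional matrix (I×M×L×Θ by i×ℓ×D×ρ×ΔT×m×X1):
  I: [ 1  0  0  0  0  0  3]
  M: [ 0  0  0  1  0  1  2]
  L: [ 0  1  1 -3  0  0 -3]
  Θ: [ 0  0  0  0  1  0  0]
Row reduction gives pivot columns i,ℓ,ρ,ΔT; rank = 4
Pivot set = {i,ℓ,ρ,ΔT}, free = {D,m,X1}
RREF:
  r0: [   1    0    0    0    0    0    3]
  r1: [   0    1    1    0    0    3    3]
  r2: [   0    0    0    1    0    1    2]
  r3: [   0    0    0    0    1    0    0]
Fix exponent of D at 1, m at 0, X1 at 0; solve each RREF row for its pivot's exponent:
  r0: exp(i) + (0)·1 = 0 ⇒ exp(i) = 0
  r1: exp(ℓ) + (1)·1 = 0 ⇒ exp(ℓ) = -1
  r2: exp(ρ) + (0)·1 = 0 ⇒ exp(ρ) = 0
  r3: exp(ΔT) + (0)·1 = 0 ⇒ exp(ΔT) = 0
Π_1 = ℓ^-1 · D

["0", "-1", "1", "0", "0", "0", "0"]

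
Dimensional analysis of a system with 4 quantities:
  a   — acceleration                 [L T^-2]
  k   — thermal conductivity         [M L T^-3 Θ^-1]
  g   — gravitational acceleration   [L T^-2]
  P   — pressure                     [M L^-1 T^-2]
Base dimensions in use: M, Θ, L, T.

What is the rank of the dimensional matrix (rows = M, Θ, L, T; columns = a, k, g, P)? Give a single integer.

Exponent matrix [M,Θ,L,T] × [a,k,g,P]:
  M: [ 0  1  0  1]
  Θ: [ 0 -1  0  0]
  L: [ 1  1  1 -1]
  T: [-2 -3 -2 -2]
Echelon form has 3 nonzero rows (pivots: a,k,P)

3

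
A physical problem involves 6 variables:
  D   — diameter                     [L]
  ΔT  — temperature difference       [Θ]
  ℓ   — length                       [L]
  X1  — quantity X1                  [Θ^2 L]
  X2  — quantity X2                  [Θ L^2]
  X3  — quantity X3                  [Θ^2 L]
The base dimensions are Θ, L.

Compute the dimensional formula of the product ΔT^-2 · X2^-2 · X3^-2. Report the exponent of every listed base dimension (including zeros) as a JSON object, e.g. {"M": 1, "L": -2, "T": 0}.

Exponent matrix [Θ,L] × [D,ΔT,ℓ,X1,X2,X3]:
  Θ: [ 0  1  0  2  1  2]
  L: [ 1  0  1  1  2  1]
  [Θ]: (-2)·1+(-2)·1+(-2)·2 = -8
  [L]: (-2)·0+(-2)·2+(-2)·1 = -6
⇒ Θ^-8 L^-6

{"Θ": -8, "L": -6}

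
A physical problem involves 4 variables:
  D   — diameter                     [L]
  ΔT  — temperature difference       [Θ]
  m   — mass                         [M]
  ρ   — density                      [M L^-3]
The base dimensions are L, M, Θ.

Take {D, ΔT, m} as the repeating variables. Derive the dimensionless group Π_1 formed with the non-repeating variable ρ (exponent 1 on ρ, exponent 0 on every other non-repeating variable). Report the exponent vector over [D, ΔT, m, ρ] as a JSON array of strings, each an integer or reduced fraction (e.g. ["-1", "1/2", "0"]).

["3", "0", "-1", "1"]

Write exponents as rows L,M,Θ / cols D,ΔT,m,ρ:
  L: [ 1  0  0 -3]
  M: [ 0  0  1  1]
  Θ: [ 0  1  0  0]
Row reduction gives pivot columns D,ΔT,m; rank = 3
Pivot set = {D,ΔT,m}, free = {ρ}
RREF:
  r0: [   1    0    0   -3]
  r1: [   0    1    0    0]
  r2: [   0    0    1    1]
Fix exponent of ρ at 1; solve each RREF row for its pivot's exponent:
  r0: exp(D) + (-3)·1 = 0 ⇒ exp(D) = 3
  r1: exp(ΔT) + (0)·1 = 0 ⇒ exp(ΔT) = 0
  r2: exp(m) + (1)·1 = 0 ⇒ exp(m) = -1
Π_1 = D^3 · m^-1 · ρ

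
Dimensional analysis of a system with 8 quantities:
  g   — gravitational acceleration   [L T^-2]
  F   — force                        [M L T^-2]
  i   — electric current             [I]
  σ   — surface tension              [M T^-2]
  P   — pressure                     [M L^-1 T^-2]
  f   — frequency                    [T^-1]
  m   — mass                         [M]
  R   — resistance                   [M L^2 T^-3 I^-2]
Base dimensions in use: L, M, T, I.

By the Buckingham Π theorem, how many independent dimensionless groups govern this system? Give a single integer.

Write exponents as rows L,M,T,I / cols g,F,i,σ,P,f,m,R:
  L: [ 1  1  0  0 -1  0  0  2]
  M: [ 0  1  0  1  1  0  1  1]
  T: [-2 -2  0 -2 -2 -1  0 -3]
  I: [ 0  0  1  0  0  0  0 -2]
Echelon form has 4 nonzero rows (pivots: g,F,i,σ)
8 vars − rank 4 = 4 Π groups

4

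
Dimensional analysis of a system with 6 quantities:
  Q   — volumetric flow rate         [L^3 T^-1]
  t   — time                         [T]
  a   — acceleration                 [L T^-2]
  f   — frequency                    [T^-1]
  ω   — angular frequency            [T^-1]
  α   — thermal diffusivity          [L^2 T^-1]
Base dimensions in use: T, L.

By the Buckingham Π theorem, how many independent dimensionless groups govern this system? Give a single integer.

4

Write exponents as rows T,L / cols Q,t,a,f,ω,α:
  T: [-1  1 -2 -1 -1 -1]
  L: [ 3  0  1  0  0  2]
Echelon form has 2 nonzero rows (pivots: Q,t)
6 vars − rank 2 = 4 Π groups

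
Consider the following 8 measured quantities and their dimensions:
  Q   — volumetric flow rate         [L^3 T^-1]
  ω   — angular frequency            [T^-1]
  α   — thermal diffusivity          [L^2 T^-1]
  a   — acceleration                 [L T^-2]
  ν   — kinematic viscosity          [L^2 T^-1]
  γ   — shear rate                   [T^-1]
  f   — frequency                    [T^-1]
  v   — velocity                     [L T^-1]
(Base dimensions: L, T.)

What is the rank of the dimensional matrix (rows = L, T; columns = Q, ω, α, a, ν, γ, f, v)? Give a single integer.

Dimensional matrix (L×T by Q×ω×α×a×ν×γ×f×v):
  L: [ 3  0  2  1  2  0  0  1]
  T: [-1 -1 -1 -2 -1 -1 -1 -1]
Row reduction gives pivot columns Q,ω; rank = 2

2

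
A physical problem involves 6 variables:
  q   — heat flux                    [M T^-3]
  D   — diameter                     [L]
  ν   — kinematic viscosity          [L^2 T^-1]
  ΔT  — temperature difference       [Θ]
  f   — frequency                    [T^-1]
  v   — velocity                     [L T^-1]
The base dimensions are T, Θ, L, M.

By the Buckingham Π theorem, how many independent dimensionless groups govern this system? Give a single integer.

Exponent matrix [T,Θ,L,M] × [q,D,ν,ΔT,f,v]:
  T: [-3  0 -1  0 -1 -1]
  Θ: [ 0  0  0  1  0  0]
  L: [ 0  1  2  0  0  1]
  M: [ 1  0  0  0  0  0]
Echelon form has 4 nonzero rows (pivots: q,D,ν,ΔT)
6 vars − rank 4 = 2 Π groups

2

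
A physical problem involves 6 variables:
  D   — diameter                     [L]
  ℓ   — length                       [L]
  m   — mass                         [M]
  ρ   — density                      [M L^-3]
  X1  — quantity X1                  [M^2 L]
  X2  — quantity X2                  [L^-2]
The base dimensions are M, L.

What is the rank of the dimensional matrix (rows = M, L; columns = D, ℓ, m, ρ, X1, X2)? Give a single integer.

Write exponents as rows M,L / cols D,ℓ,m,ρ,X1,X2:
  M: [ 0  0  1  1  2  0]
  L: [ 1  1  0 -3  1 -2]
RREF → pivots at {D,m} ⇒ r = 2

2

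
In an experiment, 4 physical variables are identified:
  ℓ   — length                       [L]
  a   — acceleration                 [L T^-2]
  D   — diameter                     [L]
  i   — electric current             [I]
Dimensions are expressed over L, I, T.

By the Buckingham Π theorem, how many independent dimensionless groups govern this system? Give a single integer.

Write exponents as rows L,I,T / cols ℓ,a,D,i:
  L: [ 1  1  1  0]
  I: [ 0  0  0  1]
  T: [ 0 -2  0  0]
RREF → pivots at {ℓ,a,i} ⇒ r = 3
4 vars − rank 3 = 1 Π group

1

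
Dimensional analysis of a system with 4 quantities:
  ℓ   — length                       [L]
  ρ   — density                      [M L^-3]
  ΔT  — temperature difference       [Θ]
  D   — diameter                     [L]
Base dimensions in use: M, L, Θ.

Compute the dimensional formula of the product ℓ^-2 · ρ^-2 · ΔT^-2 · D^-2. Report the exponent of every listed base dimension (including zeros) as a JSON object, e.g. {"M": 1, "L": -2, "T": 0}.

{"M": -2, "L": 2, "Θ": -2}

Dimensional matrix (M×L×Θ by ℓ×ρ×ΔT×D):
  M: [ 0  1  0  0]
  L: [ 1 -3  0  1]
  Θ: [ 0  0  1  0]
  [M]: (-2)·0+(-2)·1+(-2)·0+(-2)·0 = -2
  [L]: (-2)·1+(-2)·-3+(-2)·0+(-2)·1 = 2
  [Θ]: (-2)·0+(-2)·0+(-2)·1+(-2)·0 = -2
⇒ M^-2 L^2 Θ^-2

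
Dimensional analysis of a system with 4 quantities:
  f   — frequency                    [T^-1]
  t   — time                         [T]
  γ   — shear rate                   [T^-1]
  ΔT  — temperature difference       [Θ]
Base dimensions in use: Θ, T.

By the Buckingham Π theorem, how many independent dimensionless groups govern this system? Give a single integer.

2

Exponent matrix [Θ,T] × [f,t,γ,ΔT]:
  Θ: [ 0  0  0  1]
  T: [-1  1 -1  0]
Echelon form has 2 nonzero rows (pivots: f,ΔT)
Π count = n − r = 4 − 2 = 2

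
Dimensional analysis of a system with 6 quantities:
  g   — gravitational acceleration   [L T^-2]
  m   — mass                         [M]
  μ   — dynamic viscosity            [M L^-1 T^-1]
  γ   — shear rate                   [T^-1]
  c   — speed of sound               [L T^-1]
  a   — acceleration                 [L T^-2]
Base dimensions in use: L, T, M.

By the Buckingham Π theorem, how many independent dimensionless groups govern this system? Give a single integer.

3

Dimensional matrix (L×T×M by g×m×μ×γ×c×a):
  L: [ 1  0 -1  0  1  1]
  T: [-2  0 -1 -1 -1 -2]
  M: [ 0  1  1  0  0  0]
RREF → pivots at {g,m,μ} ⇒ r = 3
n=6, r=3 ⇒ 3 dimensionless groups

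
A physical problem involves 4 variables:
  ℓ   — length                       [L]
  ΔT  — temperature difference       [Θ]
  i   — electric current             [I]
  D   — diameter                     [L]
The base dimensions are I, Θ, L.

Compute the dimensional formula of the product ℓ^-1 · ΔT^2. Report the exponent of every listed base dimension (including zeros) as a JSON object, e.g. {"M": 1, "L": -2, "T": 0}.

{"I": 0, "Θ": 2, "L": -1}

Write exponents as rows I,Θ,L / cols ℓ,ΔT,i,D:
  I: [ 0  0  1  0]
  Θ: [ 0  1  0  0]
  L: [ 1  0  0  1]
  [I]: (-1)·0+(2)·0 = 0
  [Θ]: (-1)·0+(2)·1 = 2
  [L]: (-1)·1+(2)·0 = -1
⇒ Θ^2 L^-1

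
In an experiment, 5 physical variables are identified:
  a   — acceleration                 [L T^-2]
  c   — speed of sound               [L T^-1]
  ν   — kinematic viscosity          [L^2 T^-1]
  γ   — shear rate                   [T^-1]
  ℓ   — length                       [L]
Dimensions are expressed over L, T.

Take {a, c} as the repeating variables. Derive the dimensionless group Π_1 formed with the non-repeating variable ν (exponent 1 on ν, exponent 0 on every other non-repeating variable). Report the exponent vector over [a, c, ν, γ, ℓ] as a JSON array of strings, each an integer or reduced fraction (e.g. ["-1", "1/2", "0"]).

Write exponents as rows L,T / cols a,c,ν,γ,ℓ:
  L: [ 1  1  2  0  1]
  T: [-2 -1 -1 -1  0]
RREF → pivots at {a,c} ⇒ r = 2
Pivot set = {a,c}, free = {ν,γ,ℓ}
RREF:
  r0: [   1    0   -1    1   -1]
  r1: [   0    1    3   -1    2]
Fix exponent of ν at 1, γ at 0, ℓ at 0; solve each RREF row for its pivot's exponent:
  r0: exp(a) + (-1)·1 = 0 ⇒ exp(a) = 1
  r1: exp(c) + (3)·1 = 0 ⇒ exp(c) = -3
Π_1 = a · c^-3 · ν

["1", "-3", "1", "0", "0"]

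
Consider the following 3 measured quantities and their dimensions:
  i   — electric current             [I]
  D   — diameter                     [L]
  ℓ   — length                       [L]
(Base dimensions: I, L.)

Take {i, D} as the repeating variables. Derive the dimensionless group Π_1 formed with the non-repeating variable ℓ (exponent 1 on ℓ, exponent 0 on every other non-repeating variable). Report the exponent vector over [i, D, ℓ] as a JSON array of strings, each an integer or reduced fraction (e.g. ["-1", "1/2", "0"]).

Write exponents as rows I,L / cols i,D,ℓ:
  I: [ 1  0  0]
  L: [ 0  1  1]
Row reduction gives pivot columns i,D; rank = 2
Repeat: i,D; free: ℓ
RREF:
  r0: [   1    0    0]
  r1: [   0    1    1]
Fix exponent of ℓ at 1; solve each RREF row for its pivot's exponent:
  r0: exp(i) + (0)·1 = 0 ⇒ exp(i) = 0
  r1: exp(D) + (1)·1 = 0 ⇒ exp(D) = -1
Π_1 = D^-1 · ℓ

["0", "-1", "1"]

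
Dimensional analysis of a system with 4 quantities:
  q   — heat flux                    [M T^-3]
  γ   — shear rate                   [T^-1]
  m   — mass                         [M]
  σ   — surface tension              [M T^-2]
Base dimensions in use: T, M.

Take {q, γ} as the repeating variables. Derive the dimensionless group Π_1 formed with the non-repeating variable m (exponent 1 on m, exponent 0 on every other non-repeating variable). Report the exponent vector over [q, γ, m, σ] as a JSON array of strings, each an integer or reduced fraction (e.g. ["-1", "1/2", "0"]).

Exponent matrix [T,M] × [q,γ,m,σ]:
  T: [-3 -1  0 -2]
  M: [ 1  0  1  1]
Echelon form has 2 nonzero rows (pivots: q,γ)
Repeat: q,γ; free: m,σ
RREF:
  r0: [   1    0    1    1]
  r1: [   0    1   -3   -1]
Fix exponent of m at 1, σ at 0; solve each RREF row for its pivot's exponent:
  r0: exp(q) + (1)·1 = 0 ⇒ exp(q) = -1
  r1: exp(γ) + (-3)·1 = 0 ⇒ exp(γ) = 3
Π_1 = q^-1 · γ^3 · m

["-1", "3", "1", "0"]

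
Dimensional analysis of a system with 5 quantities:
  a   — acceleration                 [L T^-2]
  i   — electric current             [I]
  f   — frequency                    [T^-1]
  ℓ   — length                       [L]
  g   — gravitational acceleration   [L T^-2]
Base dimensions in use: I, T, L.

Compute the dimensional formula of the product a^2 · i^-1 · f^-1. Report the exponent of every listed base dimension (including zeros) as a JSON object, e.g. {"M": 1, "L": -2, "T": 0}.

Dimensional matrix (I×T×L by a×i×f×ℓ×g):
  I: [ 0  1  0  0  0]
  T: [-2  0 -1  0 -2]
  L: [ 1  0  0  1  1]
  [I]: (2)·0+(-1)·1+(-1)·0 = -1
  [T]: (2)·-2+(-1)·0+(-1)·-1 = -3
  [L]: (2)·1+(-1)·0+(-1)·0 = 2
⇒ I^-1 T^-3 L^2

{"I": -1, "T": -3, "L": 2}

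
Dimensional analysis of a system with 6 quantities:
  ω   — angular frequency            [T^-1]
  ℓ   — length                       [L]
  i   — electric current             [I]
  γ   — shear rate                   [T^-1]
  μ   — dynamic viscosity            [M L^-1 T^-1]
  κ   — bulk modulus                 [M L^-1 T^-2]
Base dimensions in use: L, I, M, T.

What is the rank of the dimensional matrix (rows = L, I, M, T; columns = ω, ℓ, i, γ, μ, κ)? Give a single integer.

4

Dimensional matrix (L×I×M×T by ω×ℓ×i×γ×μ×κ):
  L: [ 0  1  0  0 -1 -1]
  I: [ 0  0  1  0  0  0]
  M: [ 0  0  0  0  1  1]
  T: [-1  0  0 -1 -1 -2]
Echelon form has 4 nonzero rows (pivots: ω,ℓ,i,μ)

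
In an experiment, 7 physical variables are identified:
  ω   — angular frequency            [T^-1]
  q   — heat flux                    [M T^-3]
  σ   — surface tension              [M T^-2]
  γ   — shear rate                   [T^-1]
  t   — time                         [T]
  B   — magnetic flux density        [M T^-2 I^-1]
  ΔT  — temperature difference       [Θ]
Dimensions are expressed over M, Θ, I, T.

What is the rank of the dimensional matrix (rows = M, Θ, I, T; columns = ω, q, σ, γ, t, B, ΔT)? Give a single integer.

Exponent matrix [M,Θ,I,T] × [ω,q,σ,γ,t,B,ΔT]:
  M: [ 0  1  1  0  0  1  0]
  Θ: [ 0  0  0  0  0  0  1]
  I: [ 0  0  0  0  0 -1  0]
  T: [-1 -3 -2 -1  1 -2  0]
RREF → pivots at {ω,q,B,ΔT} ⇒ r = 4

4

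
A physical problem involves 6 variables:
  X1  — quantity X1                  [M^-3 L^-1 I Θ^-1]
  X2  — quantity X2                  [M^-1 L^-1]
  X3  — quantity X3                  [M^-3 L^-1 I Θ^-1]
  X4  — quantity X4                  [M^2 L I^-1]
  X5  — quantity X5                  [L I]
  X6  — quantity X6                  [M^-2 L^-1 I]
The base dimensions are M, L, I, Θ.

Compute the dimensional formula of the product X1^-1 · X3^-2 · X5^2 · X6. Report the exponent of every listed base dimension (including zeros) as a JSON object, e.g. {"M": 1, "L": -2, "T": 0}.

{"M": 7, "L": 4, "I": 0, "Θ": 3}

Exponent matrix [M,L,I,Θ] × [X1,X2,X3,X4,X5,X6]:
  M: [-3 -1 -3  2  0 -2]
  L: [-1 -1 -1  1  1 -1]
  I: [ 1  0  1 -1  1  1]
  Θ: [-1  0 -1  0  0  0]
  [M]: (-1)·-3+(-2)·-3+(2)·0+(1)·-2 = 7
  [L]: (-1)·-1+(-2)·-1+(2)·1+(1)·-1 = 4
  [I]: (-1)·1+(-2)·1+(2)·1+(1)·1 = 0
  [Θ]: (-1)·-1+(-2)·-1+(2)·0+(1)·0 = 3
⇒ M^7 L^4 Θ^3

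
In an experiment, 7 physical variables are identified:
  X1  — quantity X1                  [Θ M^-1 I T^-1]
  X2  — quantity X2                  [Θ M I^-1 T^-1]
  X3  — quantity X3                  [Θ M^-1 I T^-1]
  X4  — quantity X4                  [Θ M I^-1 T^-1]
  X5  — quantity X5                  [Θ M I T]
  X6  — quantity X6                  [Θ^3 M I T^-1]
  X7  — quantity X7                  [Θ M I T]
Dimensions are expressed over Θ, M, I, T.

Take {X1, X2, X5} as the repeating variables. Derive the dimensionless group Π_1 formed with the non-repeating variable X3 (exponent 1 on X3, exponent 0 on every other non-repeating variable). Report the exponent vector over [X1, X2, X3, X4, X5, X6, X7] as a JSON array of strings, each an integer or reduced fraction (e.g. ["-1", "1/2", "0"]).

Exponent matrix [Θ,M,I,T] × [X1,X2,X3,X4,X5,X6,X7]:
  Θ: [ 1  1  1  1  1  3  1]
  M: [-1  1 -1  1  1  1  1]
  I: [ 1 -1  1 -1  1  1  1]
  T: [-1 -1 -1 -1  1 -1  1]
Echelon form has 3 nonzero rows (pivots: X1,X2,X5)
Pivot set = {X1,X2,X5}, free = {X3,X4,X6,X7}
RREF:
  r0: [   1    0    1    0    0    1    0]
  r1: [   0    1    0    1    0    1    0]
  r2: [   0    0    0    0    1    1    1]
  r3: [   0    0    0    0    0    0    0]
Fix exponent of X3 at 1, X4 at 0, X6 at 0, X7 at 0; solve each RREF row for its pivot's exponent:
  r0: exp(X1) + (1)·1 = 0 ⇒ exp(X1) = -1
  r1: exp(X2) + (0)·1 = 0 ⇒ exp(X2) = 0
  r2: exp(X5) + (0)·1 = 0 ⇒ exp(X5) = 0
Π_1 = X1^-1 · X3

["-1", "0", "1", "0", "0", "0", "0"]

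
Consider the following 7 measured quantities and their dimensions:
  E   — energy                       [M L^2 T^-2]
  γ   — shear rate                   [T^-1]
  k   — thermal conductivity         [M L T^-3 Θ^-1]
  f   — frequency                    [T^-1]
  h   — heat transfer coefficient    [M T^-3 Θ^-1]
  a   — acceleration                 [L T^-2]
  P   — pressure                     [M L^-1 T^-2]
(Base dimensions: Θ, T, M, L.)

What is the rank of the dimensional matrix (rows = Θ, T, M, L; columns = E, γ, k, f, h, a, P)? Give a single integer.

4

Exponent matrix [Θ,T,M,L] × [E,γ,k,f,h,a,P]:
  Θ: [ 0  0 -1  0 -1  0  0]
  T: [-2 -1 -3 -1 -3 -2 -2]
  M: [ 1  0  1  0  1  0  1]
  L: [ 2  0  1  0  0  1 -1]
Row reduction gives pivot columns E,γ,k,h; rank = 4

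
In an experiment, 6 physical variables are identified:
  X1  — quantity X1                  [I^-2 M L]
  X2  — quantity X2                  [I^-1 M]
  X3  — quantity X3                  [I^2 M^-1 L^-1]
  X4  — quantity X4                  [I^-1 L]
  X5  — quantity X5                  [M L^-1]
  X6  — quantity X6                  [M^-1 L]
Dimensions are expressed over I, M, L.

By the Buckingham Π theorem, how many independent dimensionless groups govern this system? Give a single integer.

4

Exponent matrix [I,M,L] × [X1,X2,X3,X4,X5,X6]:
  I: [-2 -1  2 -1  0  0]
  M: [ 1  1 -1  0  1 -1]
  L: [ 1  0 -1  1 -1  1]
Row reduction gives pivot columns X1,X2; rank = 2
Π count = n − r = 6 − 2 = 4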